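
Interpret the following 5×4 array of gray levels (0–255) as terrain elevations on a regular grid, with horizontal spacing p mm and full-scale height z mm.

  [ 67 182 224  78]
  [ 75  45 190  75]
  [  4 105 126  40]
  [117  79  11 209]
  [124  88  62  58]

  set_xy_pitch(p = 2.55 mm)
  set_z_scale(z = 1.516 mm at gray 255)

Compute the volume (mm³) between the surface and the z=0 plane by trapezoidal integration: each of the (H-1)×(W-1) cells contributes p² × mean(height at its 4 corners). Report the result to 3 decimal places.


45.452

height_mm = gray/255 × 1.516; cell vol = 2.55² × mean(4 corners)
unit = 2.55² × 1.516 / (4×255) = 0.0096645 mm³ per gray-sum
row 0: Σ corner-gray over 3 cells = 1577  → 15.2409
row 1: Σ corner-gray over 3 cells = 1126  → 10.8822
row 2: Σ corner-gray over 3 cells = 1012  → 9.7805
row 3: Σ corner-gray over 3 cells = 988  → 9.5485
Σ rows: total corner-gray = 4703  → 45.4521 mm³


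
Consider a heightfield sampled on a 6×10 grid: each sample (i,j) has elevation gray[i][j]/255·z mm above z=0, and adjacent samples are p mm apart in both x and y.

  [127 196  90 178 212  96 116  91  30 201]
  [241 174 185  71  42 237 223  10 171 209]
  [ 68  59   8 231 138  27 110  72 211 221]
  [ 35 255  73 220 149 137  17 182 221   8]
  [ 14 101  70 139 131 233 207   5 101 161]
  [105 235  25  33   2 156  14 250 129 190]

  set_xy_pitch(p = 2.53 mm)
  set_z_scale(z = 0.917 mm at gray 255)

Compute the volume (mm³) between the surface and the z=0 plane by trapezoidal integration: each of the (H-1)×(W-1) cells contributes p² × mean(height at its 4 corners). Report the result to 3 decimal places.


132.832

height_mm = gray/255 × 0.917; cell vol = 2.53² × mean(4 corners)
unit = 2.53² × 0.917 / (4×255) = 0.00575453 mm³ per gray-sum
row 0: Σ corner-gray over 9 cells = 5022  → 28.8993
row 1: Σ corner-gray over 9 cells = 4677  → 26.9140
row 2: Σ corner-gray over 9 cells = 4552  → 26.1946
row 3: Σ corner-gray over 9 cells = 4700  → 27.0463
row 4: Σ corner-gray over 9 cells = 4132  → 23.7777
Σ rows: total corner-gray = 23083  → 132.8319 mm³


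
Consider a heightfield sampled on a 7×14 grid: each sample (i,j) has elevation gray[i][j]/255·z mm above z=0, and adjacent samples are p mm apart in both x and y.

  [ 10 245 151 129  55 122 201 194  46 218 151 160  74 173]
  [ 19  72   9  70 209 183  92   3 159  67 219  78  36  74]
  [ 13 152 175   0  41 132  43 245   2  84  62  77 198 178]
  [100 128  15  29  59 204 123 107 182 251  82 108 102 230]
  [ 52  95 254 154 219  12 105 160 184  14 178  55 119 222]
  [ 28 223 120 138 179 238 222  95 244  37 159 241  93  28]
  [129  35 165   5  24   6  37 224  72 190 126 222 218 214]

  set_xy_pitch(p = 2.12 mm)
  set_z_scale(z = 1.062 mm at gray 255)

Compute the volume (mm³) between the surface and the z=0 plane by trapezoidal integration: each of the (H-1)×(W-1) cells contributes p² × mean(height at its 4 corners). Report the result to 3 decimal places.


177.342

height_mm = gray/255 × 1.062; cell vol = 2.12² × mean(4 corners)
unit = 2.12² × 1.062 / (4×255) = 0.00467946 mm³ per gray-sum
row 0: Σ corner-gray over 13 cells = 6162  → 28.8349
row 1: Σ corner-gray over 13 cells = 5100  → 23.8653
row 2: Σ corner-gray over 13 cells = 5723  → 26.7806
row 3: Σ corner-gray over 13 cells = 6482  → 30.3323
row 4: Σ corner-gray over 13 cells = 7406  → 34.6561
row 5: Σ corner-gray over 13 cells = 7025  → 32.8732
Σ rows: total corner-gray = 37898  → 177.3423 mm³


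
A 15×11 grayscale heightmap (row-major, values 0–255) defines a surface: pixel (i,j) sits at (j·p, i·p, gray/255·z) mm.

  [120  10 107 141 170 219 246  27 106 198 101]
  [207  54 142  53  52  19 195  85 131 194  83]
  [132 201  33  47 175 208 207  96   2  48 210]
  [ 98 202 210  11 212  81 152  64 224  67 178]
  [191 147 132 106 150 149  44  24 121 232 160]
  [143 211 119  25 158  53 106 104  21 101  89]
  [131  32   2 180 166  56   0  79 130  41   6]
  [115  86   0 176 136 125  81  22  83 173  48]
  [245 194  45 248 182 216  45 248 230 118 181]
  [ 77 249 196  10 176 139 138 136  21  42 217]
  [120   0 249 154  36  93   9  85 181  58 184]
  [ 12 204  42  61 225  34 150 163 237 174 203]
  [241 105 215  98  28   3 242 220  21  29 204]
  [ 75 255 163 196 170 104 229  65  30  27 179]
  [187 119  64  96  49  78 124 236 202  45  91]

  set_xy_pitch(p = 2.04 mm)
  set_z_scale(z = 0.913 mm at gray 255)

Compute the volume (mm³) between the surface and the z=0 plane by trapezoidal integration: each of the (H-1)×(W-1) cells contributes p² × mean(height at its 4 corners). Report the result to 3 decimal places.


height_mm = gray/255 × 0.913; cell vol = 2.04² × mean(4 corners)
unit = 2.04² × 0.913 / (4×255) = 0.00372504 mm³ per gray-sum
row 0: Σ corner-gray over 10 cells = 4809  → 17.9137
row 1: Σ corner-gray over 10 cells = 4516  → 16.8223
row 2: Σ corner-gray over 10 cells = 5098  → 18.9903
row 3: Σ corner-gray over 10 cells = 5283  → 19.6794
row 4: Σ corner-gray over 10 cells = 4589  → 17.0942
row 5: Σ corner-gray over 10 cells = 3537  → 13.1755
row 6: Σ corner-gray over 10 cells = 3436  → 12.7992
row 7: Σ corner-gray over 10 cells = 5405  → 20.1338
row 8: Σ corner-gray over 10 cells = 5986  → 22.2981
row 9: Σ corner-gray over 10 cells = 4542  → 16.9191
row 10: Σ corner-gray over 10 cells = 4829  → 17.9882
row 11: Σ corner-gray over 10 cells = 5162  → 19.2287
row 12: Σ corner-gray over 10 cells = 5099  → 18.9940
row 13: Σ corner-gray over 10 cells = 5036  → 18.7593
Σ rows: total corner-gray = 67327  → 250.7958 mm³

250.796


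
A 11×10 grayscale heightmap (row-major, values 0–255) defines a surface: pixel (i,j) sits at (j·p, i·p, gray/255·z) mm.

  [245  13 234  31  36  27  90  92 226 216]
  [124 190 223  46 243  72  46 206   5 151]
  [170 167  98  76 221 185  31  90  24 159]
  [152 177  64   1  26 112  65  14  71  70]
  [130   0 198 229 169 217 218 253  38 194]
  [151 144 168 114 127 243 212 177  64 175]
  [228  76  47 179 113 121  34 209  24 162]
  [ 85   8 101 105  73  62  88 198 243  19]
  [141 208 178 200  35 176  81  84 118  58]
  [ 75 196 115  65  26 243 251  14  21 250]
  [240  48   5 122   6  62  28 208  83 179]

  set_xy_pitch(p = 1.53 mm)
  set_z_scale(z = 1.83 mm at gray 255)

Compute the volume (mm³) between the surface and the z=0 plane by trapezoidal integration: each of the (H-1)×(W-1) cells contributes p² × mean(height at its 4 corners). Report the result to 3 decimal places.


182.080

height_mm = gray/255 × 1.83; cell vol = 1.53² × mean(4 corners)
unit = 1.53² × 1.83 / (4×255) = 0.00419985 mm³ per gray-sum
row 0: Σ corner-gray over 9 cells = 4296  → 18.0426
row 1: Σ corner-gray over 9 cells = 4450  → 18.6893
row 2: Σ corner-gray over 9 cells = 3395  → 14.2585
row 3: Σ corner-gray over 9 cells = 4250  → 17.8494
row 4: Σ corner-gray over 9 cells = 5792  → 24.3255
row 5: Σ corner-gray over 9 cells = 4820  → 20.2433
row 6: Σ corner-gray over 9 cells = 3856  → 16.1946
row 7: Σ corner-gray over 9 cells = 4219  → 17.7192
row 8: Σ corner-gray over 9 cells = 4546  → 19.0925
row 9: Σ corner-gray over 9 cells = 3730  → 15.6654
Σ rows: total corner-gray = 43354  → 182.0803 mm³


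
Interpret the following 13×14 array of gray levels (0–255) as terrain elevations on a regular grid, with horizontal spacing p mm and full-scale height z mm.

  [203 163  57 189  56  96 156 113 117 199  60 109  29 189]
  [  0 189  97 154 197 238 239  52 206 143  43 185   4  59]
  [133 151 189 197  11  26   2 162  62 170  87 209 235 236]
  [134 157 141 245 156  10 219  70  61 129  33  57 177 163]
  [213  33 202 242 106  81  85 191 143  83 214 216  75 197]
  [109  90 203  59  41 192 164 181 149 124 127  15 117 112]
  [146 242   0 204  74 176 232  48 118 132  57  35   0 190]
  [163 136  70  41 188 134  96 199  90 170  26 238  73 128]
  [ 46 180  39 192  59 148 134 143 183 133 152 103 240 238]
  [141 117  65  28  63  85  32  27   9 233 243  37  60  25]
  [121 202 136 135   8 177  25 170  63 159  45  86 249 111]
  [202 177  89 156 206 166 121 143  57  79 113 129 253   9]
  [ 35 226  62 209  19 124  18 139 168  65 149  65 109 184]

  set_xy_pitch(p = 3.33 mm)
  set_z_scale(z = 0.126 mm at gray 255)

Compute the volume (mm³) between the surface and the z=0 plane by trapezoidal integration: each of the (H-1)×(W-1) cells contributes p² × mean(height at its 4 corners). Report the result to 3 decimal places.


height_mm = gray/255 × 0.126; cell vol = 3.33² × mean(4 corners)
unit = 3.33² × 0.126 / (4×255) = 0.00136981 mm³ per gray-sum
row 0: Σ corner-gray over 13 cells = 6633  → 9.0859
row 1: Σ corner-gray over 13 cells = 6924  → 9.4845
row 2: Σ corner-gray over 13 cells = 6578  → 9.0106
row 3: Σ corner-gray over 13 cells = 6959  → 9.5325
row 4: Σ corner-gray over 13 cells = 6897  → 9.4475
row 5: Σ corner-gray over 13 cells = 6117  → 8.3791
row 6: Σ corner-gray over 13 cells = 6185  → 8.4722
row 7: Σ corner-gray over 13 cells = 6909  → 9.4640
row 8: Σ corner-gray over 13 cells = 5860  → 8.0271
row 9: Σ corner-gray over 13 cells = 5306  → 7.2682
row 10: Σ corner-gray over 13 cells = 6731  → 9.2202
row 11: Σ corner-gray over 13 cells = 6514  → 8.9229
Σ rows: total corner-gray = 77613  → 106.3147 mm³

106.315


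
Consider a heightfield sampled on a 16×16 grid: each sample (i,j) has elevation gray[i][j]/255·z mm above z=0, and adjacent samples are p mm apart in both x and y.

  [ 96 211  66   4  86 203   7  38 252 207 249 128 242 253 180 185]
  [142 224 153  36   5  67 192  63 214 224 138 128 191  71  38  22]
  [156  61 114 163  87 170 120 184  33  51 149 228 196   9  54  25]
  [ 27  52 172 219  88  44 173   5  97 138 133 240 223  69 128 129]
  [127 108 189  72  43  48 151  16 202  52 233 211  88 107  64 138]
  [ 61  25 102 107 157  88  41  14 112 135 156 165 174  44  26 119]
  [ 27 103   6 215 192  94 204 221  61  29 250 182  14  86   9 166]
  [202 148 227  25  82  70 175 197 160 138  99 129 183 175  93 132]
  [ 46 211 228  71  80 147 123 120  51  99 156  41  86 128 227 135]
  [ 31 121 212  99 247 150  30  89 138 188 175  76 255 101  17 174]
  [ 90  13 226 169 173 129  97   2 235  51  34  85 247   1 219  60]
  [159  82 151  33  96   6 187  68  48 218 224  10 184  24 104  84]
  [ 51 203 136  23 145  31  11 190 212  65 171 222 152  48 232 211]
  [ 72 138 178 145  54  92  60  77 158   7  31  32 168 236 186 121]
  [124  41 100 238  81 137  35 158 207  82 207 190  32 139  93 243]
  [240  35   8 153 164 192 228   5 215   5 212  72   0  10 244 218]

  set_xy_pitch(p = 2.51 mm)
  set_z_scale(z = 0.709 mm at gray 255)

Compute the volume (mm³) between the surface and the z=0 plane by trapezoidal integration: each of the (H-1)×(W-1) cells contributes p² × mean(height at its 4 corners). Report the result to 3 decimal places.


height_mm = gray/255 × 0.709; cell vol = 2.51² × mean(4 corners)
unit = 2.51² × 0.709 / (4×255) = 0.00437919 mm³ per gray-sum
row 0: Σ corner-gray over 15 cells = 8185  → 35.8436
row 1: Σ corner-gray over 15 cells = 7071  → 30.9652
row 2: Σ corner-gray over 15 cells = 7137  → 31.2543
row 3: Σ corner-gray over 15 cells = 7151  → 31.3156
row 4: Σ corner-gray over 15 cells = 6305  → 27.6108
row 5: Σ corner-gray over 15 cells = 6397  → 28.0137
row 6: Σ corner-gray over 15 cells = 7661  → 33.5490
row 7: Σ corner-gray over 15 cells = 7853  → 34.3898
row 8: Σ corner-gray over 15 cells = 7718  → 33.7986
row 9: Σ corner-gray over 15 cells = 7513  → 32.9008
row 10: Σ corner-gray over 15 cells = 6625  → 29.0121
row 11: Σ corner-gray over 15 cells = 7057  → 30.9039
row 12: Σ corner-gray over 15 cells = 7261  → 31.7973
row 13: Σ corner-gray over 15 cells = 7164  → 31.3725
row 14: Σ corner-gray over 15 cells = 7391  → 32.3666
Σ rows: total corner-gray = 108489  → 475.0936 mm³

475.094


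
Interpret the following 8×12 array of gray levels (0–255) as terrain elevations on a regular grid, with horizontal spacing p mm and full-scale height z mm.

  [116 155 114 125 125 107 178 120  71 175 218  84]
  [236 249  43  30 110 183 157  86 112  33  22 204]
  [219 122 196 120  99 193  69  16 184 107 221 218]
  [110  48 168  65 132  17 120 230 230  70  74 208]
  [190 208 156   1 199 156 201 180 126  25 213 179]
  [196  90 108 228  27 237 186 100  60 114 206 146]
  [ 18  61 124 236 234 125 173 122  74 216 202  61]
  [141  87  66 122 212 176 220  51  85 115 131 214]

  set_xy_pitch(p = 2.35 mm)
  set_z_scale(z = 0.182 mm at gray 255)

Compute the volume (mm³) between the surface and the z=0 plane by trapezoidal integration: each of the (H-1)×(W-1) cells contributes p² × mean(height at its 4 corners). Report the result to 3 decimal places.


height_mm = gray/255 × 0.182; cell vol = 2.35² × mean(4 corners)
unit = 2.35² × 0.182 / (4×255) = 0.000985387 mm³ per gray-sum
row 0: Σ corner-gray over 11 cells = 5466  → 5.3861
row 1: Σ corner-gray over 11 cells = 5581  → 5.4994
row 2: Σ corner-gray over 11 cells = 5717  → 5.6335
row 3: Σ corner-gray over 11 cells = 5925  → 5.8384
row 4: Σ corner-gray over 11 cells = 6353  → 6.2602
row 5: Σ corner-gray over 11 cells = 6267  → 6.1754
row 6: Σ corner-gray over 11 cells = 6098  → 6.0089
Σ rows: total corner-gray = 41407  → 40.8019 mm³

40.802


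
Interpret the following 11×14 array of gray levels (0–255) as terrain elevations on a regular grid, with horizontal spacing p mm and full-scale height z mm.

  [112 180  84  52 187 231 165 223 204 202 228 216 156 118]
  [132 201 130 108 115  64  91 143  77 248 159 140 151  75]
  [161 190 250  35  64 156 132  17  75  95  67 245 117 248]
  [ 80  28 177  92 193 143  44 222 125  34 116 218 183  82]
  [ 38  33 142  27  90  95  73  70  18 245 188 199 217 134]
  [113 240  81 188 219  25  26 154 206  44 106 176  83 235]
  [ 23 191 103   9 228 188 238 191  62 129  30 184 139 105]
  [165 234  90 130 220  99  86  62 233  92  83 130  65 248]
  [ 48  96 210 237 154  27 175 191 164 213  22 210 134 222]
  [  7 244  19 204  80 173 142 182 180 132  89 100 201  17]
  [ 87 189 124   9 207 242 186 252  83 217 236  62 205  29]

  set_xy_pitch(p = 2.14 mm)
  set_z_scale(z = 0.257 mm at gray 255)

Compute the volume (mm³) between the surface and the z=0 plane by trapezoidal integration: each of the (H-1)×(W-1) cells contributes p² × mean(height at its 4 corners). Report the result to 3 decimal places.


height_mm = gray/255 × 0.257; cell vol = 2.14² × mean(4 corners)
unit = 2.14² × 0.257 / (4×255) = 0.00115388 mm³ per gray-sum
row 0: Σ corner-gray over 13 cells = 7947  → 9.1699
row 1: Σ corner-gray over 13 cells = 6756  → 7.7956
row 2: Σ corner-gray over 13 cells = 6607  → 7.6237
row 3: Σ corner-gray over 13 cells = 6278  → 7.2441
row 4: Σ corner-gray over 13 cells = 6410  → 7.3964
row 5: Σ corner-gray over 13 cells = 6956  → 8.0264
row 6: Σ corner-gray over 13 cells = 6973  → 8.0460
row 7: Σ corner-gray over 13 cells = 7397  → 8.5352
row 8: Σ corner-gray over 13 cells = 7452  → 8.5987
row 9: Σ corner-gray over 13 cells = 7656  → 8.8341
Σ rows: total corner-gray = 70432  → 81.2700 mm³

81.270


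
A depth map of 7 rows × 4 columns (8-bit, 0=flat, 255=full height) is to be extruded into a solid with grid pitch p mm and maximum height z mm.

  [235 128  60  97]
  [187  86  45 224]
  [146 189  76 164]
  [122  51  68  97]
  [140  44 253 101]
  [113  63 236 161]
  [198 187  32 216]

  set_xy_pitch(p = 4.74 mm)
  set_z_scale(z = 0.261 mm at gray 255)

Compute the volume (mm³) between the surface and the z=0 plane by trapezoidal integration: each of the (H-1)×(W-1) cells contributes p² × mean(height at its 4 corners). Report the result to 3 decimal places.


51.247

height_mm = gray/255 × 0.261; cell vol = 4.74² × mean(4 corners)
unit = 4.74² × 0.261 / (4×255) = 0.00574906 mm³ per gray-sum
row 0: Σ corner-gray over 3 cells = 1381  → 7.9395
row 1: Σ corner-gray over 3 cells = 1513  → 8.6983
row 2: Σ corner-gray over 3 cells = 1297  → 7.4565
row 3: Σ corner-gray over 3 cells = 1292  → 7.4278
row 4: Σ corner-gray over 3 cells = 1707  → 9.8136
row 5: Σ corner-gray over 3 cells = 1724  → 9.9114
Σ rows: total corner-gray = 8914  → 51.2471 mm³


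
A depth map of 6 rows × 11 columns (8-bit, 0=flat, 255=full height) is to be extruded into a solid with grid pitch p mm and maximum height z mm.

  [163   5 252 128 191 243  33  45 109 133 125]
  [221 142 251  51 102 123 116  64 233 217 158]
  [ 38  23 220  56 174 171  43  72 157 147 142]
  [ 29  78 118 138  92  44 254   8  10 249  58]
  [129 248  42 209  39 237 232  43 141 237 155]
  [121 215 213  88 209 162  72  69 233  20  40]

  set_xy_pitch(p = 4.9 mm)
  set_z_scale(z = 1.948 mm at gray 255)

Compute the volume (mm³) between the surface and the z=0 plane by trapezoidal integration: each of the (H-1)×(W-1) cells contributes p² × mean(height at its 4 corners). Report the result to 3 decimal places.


1204.732

height_mm = gray/255 × 1.948; cell vol = 4.9² × mean(4 corners)
unit = 4.9² × 1.948 / (4×255) = 0.0458544 mm³ per gray-sum
row 0: Σ corner-gray over 10 cells = 5543  → 254.1709
row 1: Σ corner-gray over 10 cells = 5283  → 242.2488
row 2: Σ corner-gray over 10 cells = 4375  → 200.6130
row 3: Σ corner-gray over 10 cells = 5209  → 238.8555
row 4: Σ corner-gray over 10 cells = 5863  → 268.8443
Σ rows: total corner-gray = 26273  → 1204.7324 mm³


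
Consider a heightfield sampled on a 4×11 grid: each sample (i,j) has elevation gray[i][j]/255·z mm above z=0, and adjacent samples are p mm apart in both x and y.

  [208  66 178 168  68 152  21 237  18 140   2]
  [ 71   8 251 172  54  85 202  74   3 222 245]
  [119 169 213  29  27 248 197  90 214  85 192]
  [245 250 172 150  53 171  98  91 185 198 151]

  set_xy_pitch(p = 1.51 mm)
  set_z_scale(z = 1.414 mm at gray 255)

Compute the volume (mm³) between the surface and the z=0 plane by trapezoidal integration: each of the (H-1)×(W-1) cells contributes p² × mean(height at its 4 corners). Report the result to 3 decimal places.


height_mm = gray/255 × 1.414; cell vol = 1.51² × mean(4 corners)
unit = 1.51² × 1.414 / (4×255) = 0.00316084 mm³ per gray-sum
row 0: Σ corner-gray over 10 cells = 4764  → 15.0583
row 1: Σ corner-gray over 10 cells = 5313  → 16.7936
row 2: Σ corner-gray over 10 cells = 5987  → 18.9240
Σ rows: total corner-gray = 16064  → 50.7758 mm³

50.776


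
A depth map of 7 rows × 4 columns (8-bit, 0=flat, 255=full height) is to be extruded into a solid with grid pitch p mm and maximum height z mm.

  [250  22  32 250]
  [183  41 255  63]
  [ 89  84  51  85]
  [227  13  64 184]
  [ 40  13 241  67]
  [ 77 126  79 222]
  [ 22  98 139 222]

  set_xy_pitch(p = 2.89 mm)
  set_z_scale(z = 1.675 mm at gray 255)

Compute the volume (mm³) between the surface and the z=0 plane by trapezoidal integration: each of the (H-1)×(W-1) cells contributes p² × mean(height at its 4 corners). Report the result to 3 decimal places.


105.170

height_mm = gray/255 × 1.675; cell vol = 2.89² × mean(4 corners)
unit = 2.89² × 1.675 / (4×255) = 0.0137155 mm³ per gray-sum
row 0: Σ corner-gray over 3 cells = 1446  → 19.8326
row 1: Σ corner-gray over 3 cells = 1282  → 17.5832
row 2: Σ corner-gray over 3 cells = 1009  → 13.8389
row 3: Σ corner-gray over 3 cells = 1180  → 16.1842
row 4: Σ corner-gray over 3 cells = 1324  → 18.1593
row 5: Σ corner-gray over 3 cells = 1427  → 19.5720
Σ rows: total corner-gray = 7668  → 105.1701 mm³


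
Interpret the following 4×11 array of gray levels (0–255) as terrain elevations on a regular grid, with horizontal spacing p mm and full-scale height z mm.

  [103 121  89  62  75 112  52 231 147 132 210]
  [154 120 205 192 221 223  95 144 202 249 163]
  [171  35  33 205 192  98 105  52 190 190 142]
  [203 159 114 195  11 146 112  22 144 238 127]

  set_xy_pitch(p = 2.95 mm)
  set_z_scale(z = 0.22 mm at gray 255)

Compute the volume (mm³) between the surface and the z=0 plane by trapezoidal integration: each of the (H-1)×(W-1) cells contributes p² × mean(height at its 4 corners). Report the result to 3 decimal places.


height_mm = gray/255 × 0.22; cell vol = 2.95² × mean(4 corners)
unit = 2.95² × 0.22 / (4×255) = 0.00187701 mm³ per gray-sum
row 0: Σ corner-gray over 10 cells = 5974  → 11.2133
row 1: Σ corner-gray over 10 cells = 6132  → 11.5098
row 2: Σ corner-gray over 10 cells = 5125  → 9.6197
Σ rows: total corner-gray = 17231  → 32.3428 mm³

32.343


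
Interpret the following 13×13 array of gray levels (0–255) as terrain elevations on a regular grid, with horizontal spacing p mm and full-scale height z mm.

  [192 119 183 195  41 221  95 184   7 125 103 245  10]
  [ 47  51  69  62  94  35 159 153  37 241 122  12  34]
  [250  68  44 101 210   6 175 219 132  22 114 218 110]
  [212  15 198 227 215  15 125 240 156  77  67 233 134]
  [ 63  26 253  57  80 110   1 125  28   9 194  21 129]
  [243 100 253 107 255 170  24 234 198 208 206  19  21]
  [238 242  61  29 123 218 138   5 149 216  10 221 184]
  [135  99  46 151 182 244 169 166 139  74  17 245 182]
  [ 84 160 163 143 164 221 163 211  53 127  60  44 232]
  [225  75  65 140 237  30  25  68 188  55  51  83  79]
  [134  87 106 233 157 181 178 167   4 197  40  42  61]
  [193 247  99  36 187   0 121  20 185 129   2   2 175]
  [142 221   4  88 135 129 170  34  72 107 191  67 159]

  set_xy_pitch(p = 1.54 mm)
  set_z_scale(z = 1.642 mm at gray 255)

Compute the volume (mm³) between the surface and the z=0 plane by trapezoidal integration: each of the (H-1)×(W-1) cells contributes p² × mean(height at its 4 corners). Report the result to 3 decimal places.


268.106

height_mm = gray/255 × 1.642; cell vol = 1.54² × mean(4 corners)
unit = 1.54² × 1.642 / (4×255) = 0.00381781 mm³ per gray-sum
row 0: Σ corner-gray over 12 cells = 5389  → 20.5742
row 1: Σ corner-gray over 12 cells = 5129  → 19.5816
row 2: Σ corner-gray over 12 cells = 6460  → 24.6631
row 3: Σ corner-gray over 12 cells = 5482  → 20.9292
row 4: Σ corner-gray over 12 cells = 5812  → 22.1891
row 5: Σ corner-gray over 12 cells = 7058  → 26.9461
row 6: Σ corner-gray over 12 cells = 6627  → 25.3006
row 7: Σ corner-gray over 12 cells = 6715  → 25.6366
row 8: Σ corner-gray over 12 cells = 5672  → 21.6546
row 9: Σ corner-gray over 12 cells = 5317  → 20.2993
row 10: Σ corner-gray over 12 cells = 5403  → 20.6276
row 11: Σ corner-gray over 12 cells = 5161  → 19.7037
Σ rows: total corner-gray = 70225  → 268.1058 mm³


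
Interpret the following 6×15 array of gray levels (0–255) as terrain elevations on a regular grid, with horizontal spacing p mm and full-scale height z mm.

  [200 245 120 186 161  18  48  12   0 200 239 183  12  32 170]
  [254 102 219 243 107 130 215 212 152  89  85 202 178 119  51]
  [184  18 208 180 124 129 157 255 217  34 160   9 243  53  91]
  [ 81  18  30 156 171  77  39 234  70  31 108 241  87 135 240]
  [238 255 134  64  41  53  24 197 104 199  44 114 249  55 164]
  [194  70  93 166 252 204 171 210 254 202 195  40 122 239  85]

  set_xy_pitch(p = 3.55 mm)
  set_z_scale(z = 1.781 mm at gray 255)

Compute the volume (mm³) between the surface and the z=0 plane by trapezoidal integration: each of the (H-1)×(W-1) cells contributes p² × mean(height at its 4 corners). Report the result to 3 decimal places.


height_mm = gray/255 × 1.781; cell vol = 3.55² × mean(4 corners)
unit = 3.55² × 1.781 / (4×255) = 0.022005 mm³ per gray-sum
row 0: Σ corner-gray over 14 cells = 7693  → 169.2841
row 1: Σ corner-gray over 14 cells = 8260  → 181.7609
row 2: Σ corner-gray over 14 cells = 6964  → 153.2425
row 3: Σ corner-gray over 14 cells = 6583  → 144.8586
row 4: Σ corner-gray over 14 cells = 8183  → 180.0665
Σ rows: total corner-gray = 37683  → 829.2127 mm³

829.213


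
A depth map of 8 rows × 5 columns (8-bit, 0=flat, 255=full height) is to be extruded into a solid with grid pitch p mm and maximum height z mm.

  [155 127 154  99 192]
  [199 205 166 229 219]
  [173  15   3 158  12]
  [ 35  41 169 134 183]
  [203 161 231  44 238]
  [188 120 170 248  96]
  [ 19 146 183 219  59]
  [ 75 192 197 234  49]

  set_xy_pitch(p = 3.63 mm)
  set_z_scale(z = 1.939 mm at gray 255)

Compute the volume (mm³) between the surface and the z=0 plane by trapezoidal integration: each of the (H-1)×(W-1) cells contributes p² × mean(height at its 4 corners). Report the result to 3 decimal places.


height_mm = gray/255 × 1.939; cell vol = 3.63² × mean(4 corners)
unit = 3.63² × 1.939 / (4×255) = 0.025049 mm³ per gray-sum
row 0: Σ corner-gray over 4 cells = 2725  → 68.2586
row 1: Σ corner-gray over 4 cells = 2155  → 53.9807
row 2: Σ corner-gray over 4 cells = 1443  → 36.1457
row 3: Σ corner-gray over 4 cells = 2219  → 55.5838
row 4: Σ corner-gray over 4 cells = 2673  → 66.9561
row 5: Σ corner-gray over 4 cells = 2534  → 63.4742
row 6: Σ corner-gray over 4 cells = 2544  → 63.7247
Σ rows: total corner-gray = 16293  → 408.1238 mm³

408.124


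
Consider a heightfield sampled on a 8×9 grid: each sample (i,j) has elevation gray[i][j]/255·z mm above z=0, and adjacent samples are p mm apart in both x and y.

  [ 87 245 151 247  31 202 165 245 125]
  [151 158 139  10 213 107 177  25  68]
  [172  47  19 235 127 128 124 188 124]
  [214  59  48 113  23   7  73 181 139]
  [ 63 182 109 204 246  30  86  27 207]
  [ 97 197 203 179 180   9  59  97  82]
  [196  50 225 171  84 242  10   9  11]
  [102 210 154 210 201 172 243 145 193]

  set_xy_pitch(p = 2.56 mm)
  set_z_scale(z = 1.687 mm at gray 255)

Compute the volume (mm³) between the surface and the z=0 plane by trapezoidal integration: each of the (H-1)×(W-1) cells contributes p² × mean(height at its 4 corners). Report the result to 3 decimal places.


303.463

height_mm = gray/255 × 1.687; cell vol = 2.56² × mean(4 corners)
unit = 2.56² × 1.687 / (4×255) = 0.0108391 mm³ per gray-sum
row 0: Σ corner-gray over 8 cells = 4661  → 50.5212
row 1: Σ corner-gray over 8 cells = 3909  → 42.3702
row 2: Σ corner-gray over 8 cells = 3393  → 36.7772
row 3: Σ corner-gray over 8 cells = 3399  → 36.8422
row 4: Σ corner-gray over 8 cells = 4065  → 44.0611
row 5: Σ corner-gray over 8 cells = 3816  → 41.3622
row 6: Σ corner-gray over 8 cells = 4754  → 51.5293
Σ rows: total corner-gray = 27997  → 303.4634 mm³


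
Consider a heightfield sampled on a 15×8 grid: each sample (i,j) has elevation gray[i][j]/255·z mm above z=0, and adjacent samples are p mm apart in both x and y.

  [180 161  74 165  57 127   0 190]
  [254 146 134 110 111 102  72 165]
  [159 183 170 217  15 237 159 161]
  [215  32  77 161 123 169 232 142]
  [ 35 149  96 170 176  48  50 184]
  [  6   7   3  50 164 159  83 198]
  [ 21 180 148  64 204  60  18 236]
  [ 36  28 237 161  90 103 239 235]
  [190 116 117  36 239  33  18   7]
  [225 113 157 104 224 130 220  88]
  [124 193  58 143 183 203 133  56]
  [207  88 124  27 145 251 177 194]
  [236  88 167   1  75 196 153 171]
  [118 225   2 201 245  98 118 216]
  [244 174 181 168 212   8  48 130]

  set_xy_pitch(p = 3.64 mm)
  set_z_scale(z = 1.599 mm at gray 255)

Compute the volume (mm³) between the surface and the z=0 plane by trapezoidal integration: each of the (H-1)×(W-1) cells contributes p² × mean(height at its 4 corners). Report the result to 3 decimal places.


height_mm = gray/255 × 1.599; cell vol = 3.64² × mean(4 corners)
unit = 3.64² × 1.599 / (4×255) = 0.0207707 mm³ per gray-sum
row 0: Σ corner-gray over 7 cells = 3307  → 68.6887
row 1: Σ corner-gray over 7 cells = 4051  → 84.1421
row 2: Σ corner-gray over 7 cells = 4227  → 87.7977
row 3: Σ corner-gray over 7 cells = 3542  → 73.5698
row 4: Σ corner-gray over 7 cells = 2733  → 56.7663
row 5: Σ corner-gray over 7 cells = 2741  → 56.9325
row 6: Σ corner-gray over 7 cells = 3592  → 74.6083
row 7: Σ corner-gray over 7 cells = 3302  → 68.5848
row 8: Σ corner-gray over 7 cells = 3524  → 73.1959
row 9: Σ corner-gray over 7 cells = 4215  → 87.5485
row 10: Σ corner-gray over 7 cells = 4031  → 83.7267
row 11: Σ corner-gray over 7 cells = 3792  → 78.7625
row 12: Σ corner-gray over 7 cells = 3879  → 80.5695
row 13: Σ corner-gray over 7 cells = 4068  → 84.4952
Σ rows: total corner-gray = 51004  → 1059.3886 mm³

1059.389


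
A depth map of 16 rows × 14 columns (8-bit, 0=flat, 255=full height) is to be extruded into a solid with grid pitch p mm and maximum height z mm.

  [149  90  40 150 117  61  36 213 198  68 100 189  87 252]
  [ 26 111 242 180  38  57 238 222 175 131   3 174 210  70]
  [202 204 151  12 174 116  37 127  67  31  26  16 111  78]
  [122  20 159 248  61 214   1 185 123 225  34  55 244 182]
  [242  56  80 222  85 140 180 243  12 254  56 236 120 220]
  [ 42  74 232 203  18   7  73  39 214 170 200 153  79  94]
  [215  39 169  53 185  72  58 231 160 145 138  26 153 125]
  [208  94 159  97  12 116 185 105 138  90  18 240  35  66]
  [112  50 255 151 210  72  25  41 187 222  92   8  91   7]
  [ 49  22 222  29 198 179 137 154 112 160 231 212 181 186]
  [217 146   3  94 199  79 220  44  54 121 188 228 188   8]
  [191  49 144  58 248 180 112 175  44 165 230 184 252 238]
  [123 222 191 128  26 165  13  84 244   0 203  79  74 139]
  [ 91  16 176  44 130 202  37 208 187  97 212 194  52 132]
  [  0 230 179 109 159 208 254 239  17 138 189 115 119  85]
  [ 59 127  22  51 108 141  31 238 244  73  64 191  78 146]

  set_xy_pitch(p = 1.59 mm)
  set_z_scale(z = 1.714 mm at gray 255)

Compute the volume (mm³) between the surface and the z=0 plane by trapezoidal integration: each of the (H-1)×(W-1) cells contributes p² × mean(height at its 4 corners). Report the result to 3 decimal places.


426.808

height_mm = gray/255 × 1.714; cell vol = 1.59² × mean(4 corners)
unit = 1.59² × 1.714 / (4×255) = 0.0042482 mm³ per gray-sum
row 0: Σ corner-gray over 13 cells = 6757  → 28.7051
row 1: Σ corner-gray over 13 cells = 6082  → 25.8375
row 2: Σ corner-gray over 13 cells = 5866  → 24.9199
row 3: Σ corner-gray over 13 cells = 7272  → 30.8929
row 4: Σ corner-gray over 13 cells = 6890  → 29.2701
row 5: Σ corner-gray over 13 cells = 6258  → 26.5852
row 6: Σ corner-gray over 13 cells = 6050  → 25.7016
row 7: Σ corner-gray over 13 cells = 5779  → 24.5503
row 8: Σ corner-gray over 13 cells = 6836  → 29.0407
row 9: Σ corner-gray over 13 cells = 7262  → 30.8504
row 10: Σ corner-gray over 13 cells = 7464  → 31.7086
row 11: Σ corner-gray over 13 cells = 7231  → 30.7187
row 12: Σ corner-gray over 13 cells = 6453  → 27.4136
row 13: Σ corner-gray over 13 cells = 7330  → 31.1393
row 14: Σ corner-gray over 13 cells = 6938  → 29.4740
Σ rows: total corner-gray = 100468  → 426.8081 mm³


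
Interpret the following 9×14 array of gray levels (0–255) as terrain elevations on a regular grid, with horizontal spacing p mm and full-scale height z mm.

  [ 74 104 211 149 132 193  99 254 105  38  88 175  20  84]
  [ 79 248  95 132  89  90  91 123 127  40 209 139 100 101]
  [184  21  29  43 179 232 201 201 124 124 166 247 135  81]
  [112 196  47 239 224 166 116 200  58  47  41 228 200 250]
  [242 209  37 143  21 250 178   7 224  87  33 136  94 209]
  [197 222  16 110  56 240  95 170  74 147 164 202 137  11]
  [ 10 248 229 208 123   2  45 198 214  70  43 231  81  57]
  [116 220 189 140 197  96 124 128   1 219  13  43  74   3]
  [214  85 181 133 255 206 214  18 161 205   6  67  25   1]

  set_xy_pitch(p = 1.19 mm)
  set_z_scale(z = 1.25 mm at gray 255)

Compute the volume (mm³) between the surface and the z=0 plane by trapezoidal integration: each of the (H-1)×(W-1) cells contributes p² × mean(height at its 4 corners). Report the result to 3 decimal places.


94.519

height_mm = gray/255 × 1.25; cell vol = 1.19² × mean(4 corners)
unit = 1.19² × 1.25 / (4×255) = 0.00173542 mm³ per gray-sum
row 0: Σ corner-gray over 13 cells = 6440  → 11.1761
row 1: Σ corner-gray over 13 cells = 6815  → 11.8269
row 2: Σ corner-gray over 13 cells = 7555  → 13.1111
row 3: Σ corner-gray over 13 cells = 7175  → 12.4516
row 4: Σ corner-gray over 13 cells = 6763  → 11.7366
row 5: Σ corner-gray over 13 cells = 6925  → 12.0178
row 6: Σ corner-gray over 13 cells = 6458  → 11.2073
row 7: Σ corner-gray over 13 cells = 6334  → 10.9921
Σ rows: total corner-gray = 54465  → 94.5195 mm³


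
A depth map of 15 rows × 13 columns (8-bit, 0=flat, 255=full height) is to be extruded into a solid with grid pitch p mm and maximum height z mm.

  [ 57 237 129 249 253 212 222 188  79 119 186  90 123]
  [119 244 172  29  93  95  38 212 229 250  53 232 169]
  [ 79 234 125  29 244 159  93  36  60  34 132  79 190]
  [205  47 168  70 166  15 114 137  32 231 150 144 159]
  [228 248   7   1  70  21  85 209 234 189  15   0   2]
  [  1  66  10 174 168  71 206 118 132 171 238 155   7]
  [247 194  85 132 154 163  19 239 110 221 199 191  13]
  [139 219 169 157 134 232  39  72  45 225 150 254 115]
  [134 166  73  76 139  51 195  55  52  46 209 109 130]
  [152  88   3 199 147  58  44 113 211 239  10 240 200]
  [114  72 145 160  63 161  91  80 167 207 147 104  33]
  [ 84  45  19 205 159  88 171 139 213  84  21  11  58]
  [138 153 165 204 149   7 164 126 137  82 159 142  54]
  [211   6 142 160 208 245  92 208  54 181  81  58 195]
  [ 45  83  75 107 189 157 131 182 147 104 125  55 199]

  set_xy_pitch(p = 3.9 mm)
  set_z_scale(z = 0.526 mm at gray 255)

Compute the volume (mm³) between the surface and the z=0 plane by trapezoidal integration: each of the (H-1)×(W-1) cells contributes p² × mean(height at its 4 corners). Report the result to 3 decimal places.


height_mm = gray/255 × 0.526; cell vol = 3.9² × mean(4 corners)
unit = 3.9² × 0.526 / (4×255) = 0.00784359 mm³ per gray-sum
row 0: Σ corner-gray over 12 cells = 7690  → 60.3172
row 1: Σ corner-gray over 12 cells = 6301  → 49.4224
row 2: Σ corner-gray over 12 cells = 5631  → 44.1672
row 3: Σ corner-gray over 12 cells = 5300  → 41.5710
row 4: Σ corner-gray over 12 cells = 5414  → 42.4652
row 5: Σ corner-gray over 12 cells = 6700  → 52.5520
row 6: Σ corner-gray over 12 cells = 7320  → 57.4151
row 7: Σ corner-gray over 12 cells = 6252  → 49.0381
row 8: Σ corner-gray over 12 cells = 5662  → 44.4104
row 9: Σ corner-gray over 12 cells = 5997  → 47.0380
row 10: Σ corner-gray over 12 cells = 5393  → 42.3005
row 11: Σ corner-gray over 12 cells = 5620  → 44.0810
row 12: Σ corner-gray over 12 cells = 6444  → 50.5441
row 13: Σ corner-gray over 12 cells = 6230  → 48.8656
Σ rows: total corner-gray = 85954  → 674.1878 mm³

674.188


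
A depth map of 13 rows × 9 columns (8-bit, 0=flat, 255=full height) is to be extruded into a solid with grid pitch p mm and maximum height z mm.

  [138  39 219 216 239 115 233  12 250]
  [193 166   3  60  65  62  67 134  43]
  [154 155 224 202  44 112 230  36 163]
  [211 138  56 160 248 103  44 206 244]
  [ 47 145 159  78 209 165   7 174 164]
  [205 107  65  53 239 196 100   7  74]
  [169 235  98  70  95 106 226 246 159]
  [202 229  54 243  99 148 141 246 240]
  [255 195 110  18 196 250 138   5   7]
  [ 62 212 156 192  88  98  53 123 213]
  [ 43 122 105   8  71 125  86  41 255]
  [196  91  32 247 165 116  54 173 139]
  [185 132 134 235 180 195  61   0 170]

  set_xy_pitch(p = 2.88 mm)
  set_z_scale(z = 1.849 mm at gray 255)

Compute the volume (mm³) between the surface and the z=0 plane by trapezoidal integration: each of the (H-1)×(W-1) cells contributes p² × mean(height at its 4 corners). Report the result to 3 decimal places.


height_mm = gray/255 × 1.849; cell vol = 2.88² × mean(4 corners)
unit = 2.88² × 1.849 / (4×255) = 0.0150356 mm³ per gray-sum
row 0: Σ corner-gray over 8 cells = 3884  → 58.3984
row 1: Σ corner-gray over 8 cells = 3673  → 55.2259
row 2: Σ corner-gray over 8 cells = 4688  → 70.4870
row 3: Σ corner-gray over 8 cells = 4450  → 66.9086
row 4: Σ corner-gray over 8 cells = 3898  → 58.6089
row 5: Σ corner-gray over 8 cells = 4293  → 64.5480
row 6: Σ corner-gray over 8 cells = 5242  → 78.8168
row 7: Σ corner-gray over 8 cells = 4848  → 72.8927
row 8: Σ corner-gray over 8 cells = 4205  → 63.2248
row 9: Σ corner-gray over 8 cells = 3533  → 53.1209
row 10: Σ corner-gray over 8 cells = 3505  → 52.6999
row 11: Σ corner-gray over 8 cells = 4320  → 64.9539
Σ rows: total corner-gray = 50539  → 759.8859 mm³

759.886


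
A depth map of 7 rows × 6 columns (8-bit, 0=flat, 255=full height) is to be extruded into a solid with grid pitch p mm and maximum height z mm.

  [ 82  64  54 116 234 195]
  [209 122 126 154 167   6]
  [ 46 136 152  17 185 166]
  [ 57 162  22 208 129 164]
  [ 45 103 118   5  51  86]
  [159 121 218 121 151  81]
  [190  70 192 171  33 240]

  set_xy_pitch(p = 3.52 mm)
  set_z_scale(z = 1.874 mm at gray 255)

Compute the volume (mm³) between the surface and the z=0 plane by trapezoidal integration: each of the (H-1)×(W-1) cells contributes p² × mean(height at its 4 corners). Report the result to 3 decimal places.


height_mm = gray/255 × 1.874; cell vol = 3.52² × mean(4 corners)
unit = 3.52² × 1.874 / (4×255) = 0.0227643 mm³ per gray-sum
row 0: Σ corner-gray over 5 cells = 2566  → 58.4133
row 1: Σ corner-gray over 5 cells = 2545  → 57.9352
row 2: Σ corner-gray over 5 cells = 2455  → 55.8864
row 3: Σ corner-gray over 5 cells = 1948  → 44.3449
row 4: Σ corner-gray over 5 cells = 2147  → 48.8750
row 5: Σ corner-gray over 5 cells = 2824  → 64.2864
Σ rows: total corner-gray = 14485  → 329.7412 mm³

329.741


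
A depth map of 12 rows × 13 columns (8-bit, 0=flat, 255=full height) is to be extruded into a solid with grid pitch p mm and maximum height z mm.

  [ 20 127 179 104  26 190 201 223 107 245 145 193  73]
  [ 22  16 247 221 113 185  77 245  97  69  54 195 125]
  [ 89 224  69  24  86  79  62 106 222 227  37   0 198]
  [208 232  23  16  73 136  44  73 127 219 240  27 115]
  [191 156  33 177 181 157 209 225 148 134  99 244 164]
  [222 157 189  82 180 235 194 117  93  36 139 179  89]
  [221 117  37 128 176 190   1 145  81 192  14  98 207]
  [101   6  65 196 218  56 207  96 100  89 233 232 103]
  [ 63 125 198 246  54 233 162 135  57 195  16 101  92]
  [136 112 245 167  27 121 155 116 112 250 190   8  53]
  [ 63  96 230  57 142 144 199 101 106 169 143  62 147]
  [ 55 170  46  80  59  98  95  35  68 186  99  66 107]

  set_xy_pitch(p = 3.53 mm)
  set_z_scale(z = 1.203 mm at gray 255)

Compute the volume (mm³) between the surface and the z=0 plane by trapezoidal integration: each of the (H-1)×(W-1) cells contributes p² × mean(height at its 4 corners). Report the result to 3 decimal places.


1006.374

height_mm = gray/255 × 1.203; cell vol = 3.53² × mean(4 corners)
unit = 3.53² × 1.203 / (4×255) = 0.0146965 mm³ per gray-sum
row 0: Σ corner-gray over 12 cells = 6758  → 99.3192
row 1: Σ corner-gray over 12 cells = 5744  → 84.4169
row 2: Σ corner-gray over 12 cells = 5302  → 77.9210
row 3: Σ corner-gray over 12 cells = 6624  → 97.3498
row 4: Σ corner-gray over 12 cells = 7394  → 108.6662
row 5: Σ corner-gray over 12 cells = 6299  → 92.5735
row 6: Σ corner-gray over 12 cells = 5986  → 87.9734
row 7: Σ corner-gray over 12 cells = 6399  → 94.0431
row 8: Σ corner-gray over 12 cells = 6394  → 93.9696
row 9: Σ corner-gray over 12 cells = 6303  → 92.6322
row 10: Σ corner-gray over 12 cells = 5274  → 77.5095
Σ rows: total corner-gray = 68477  → 1006.3744 mm³


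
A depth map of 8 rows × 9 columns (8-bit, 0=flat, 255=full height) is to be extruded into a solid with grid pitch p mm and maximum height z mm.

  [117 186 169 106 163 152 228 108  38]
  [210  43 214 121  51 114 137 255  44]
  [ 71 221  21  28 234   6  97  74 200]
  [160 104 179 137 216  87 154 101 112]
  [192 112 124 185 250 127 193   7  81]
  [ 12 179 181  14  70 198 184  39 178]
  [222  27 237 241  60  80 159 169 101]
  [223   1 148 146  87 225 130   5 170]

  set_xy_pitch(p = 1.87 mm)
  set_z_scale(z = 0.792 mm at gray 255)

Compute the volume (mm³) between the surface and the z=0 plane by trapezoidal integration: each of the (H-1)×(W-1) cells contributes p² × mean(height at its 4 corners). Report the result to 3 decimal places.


height_mm = gray/255 × 0.792; cell vol = 1.87² × mean(4 corners)
unit = 1.87² × 0.792 / (4×255) = 0.00271524 mm³ per gray-sum
row 0: Σ corner-gray over 8 cells = 4503  → 12.2267
row 1: Σ corner-gray over 8 cells = 3757  → 10.2012
row 2: Σ corner-gray over 8 cells = 3861  → 10.4835
row 3: Σ corner-gray over 8 cells = 4497  → 12.2104
row 4: Σ corner-gray over 8 cells = 4189  → 11.3741
row 5: Σ corner-gray over 8 cells = 4189  → 11.3741
row 6: Σ corner-gray over 8 cells = 4146  → 11.2574
Σ rows: total corner-gray = 29142  → 79.1275 mm³

79.128
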